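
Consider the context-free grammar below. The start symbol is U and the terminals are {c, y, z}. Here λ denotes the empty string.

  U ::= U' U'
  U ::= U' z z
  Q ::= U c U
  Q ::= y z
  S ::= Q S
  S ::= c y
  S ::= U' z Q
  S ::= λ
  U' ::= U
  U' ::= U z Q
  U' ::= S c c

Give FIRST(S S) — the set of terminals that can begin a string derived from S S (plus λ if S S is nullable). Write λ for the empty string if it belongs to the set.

{λ, c, y}

FIRST(U): from U::=U' U' we get {c, y}; from U::=U' z z we get {c, y}. So FIRST(U) = {c, y}.
FIRST(Q): from Q::=U c U we get {c, y}; from Q::=y z we get {y}. So FIRST(Q) = {c, y}.
FIRST(S): from S::=Q S we get {c, y}; from S::=c y we get {c}; from S::=U' z Q we get {c, y}; from S::=λ we get {λ}. So FIRST(S) = {λ, c, y}.
FIRST(U'): from U'::=U we get {c, y}; from U'::=U z Q we get {c, y}; from U'::=S c c we get {c, y}. So FIRST(U') = {c, y}.
FIRST(S S): take FIRST of each symbol in turn, carrying on past any symbol whose FIRST contains λ; result {λ, c, y}.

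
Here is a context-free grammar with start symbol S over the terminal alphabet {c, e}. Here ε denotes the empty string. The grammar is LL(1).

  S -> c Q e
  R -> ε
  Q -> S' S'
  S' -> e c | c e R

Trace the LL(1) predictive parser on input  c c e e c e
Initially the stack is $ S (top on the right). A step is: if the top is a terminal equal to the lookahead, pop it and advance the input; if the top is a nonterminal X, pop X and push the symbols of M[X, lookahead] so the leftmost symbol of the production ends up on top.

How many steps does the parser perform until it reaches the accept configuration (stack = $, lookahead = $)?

11

step 1: stack=$ S  input=c c e e c e $  — expand S -> c Q e
step 2: stack=$ e Q c  input=c c e e c e $  — match c
step 3: stack=$ e Q  input=c e e c e $  — expand Q -> S' S'
step 4: stack=$ e S' S'  input=c e e c e $  — expand S' -> c e R
step 5: stack=$ e S' R e c  input=c e e c e $  — match c
step 6: stack=$ e S' R e  input=e e c e $  — match e
step 7: stack=$ e S' R  input=e c e $  — expand R -> ε
step 8: stack=$ e S'  input=e c e $  — expand S' -> e c
step 9: stack=$ e c e  input=e c e $  — match e
step 10: stack=$ e c  input=c e $  — match c
step 11: stack=$ e  input=e $  — match e
Accept reached after 11 steps.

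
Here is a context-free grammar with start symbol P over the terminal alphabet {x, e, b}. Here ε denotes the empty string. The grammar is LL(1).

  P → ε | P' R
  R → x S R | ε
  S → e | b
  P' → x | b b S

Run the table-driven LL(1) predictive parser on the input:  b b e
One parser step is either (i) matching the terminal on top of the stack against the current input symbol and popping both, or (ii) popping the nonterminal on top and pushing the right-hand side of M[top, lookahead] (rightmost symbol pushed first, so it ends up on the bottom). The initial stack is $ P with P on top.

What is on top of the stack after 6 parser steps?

R

     Stack      Input    Action
  1  $ P        b b e $  expand P → P' R
  2  $ R P'     b b e $  expand P' → b b S
  3  $ R S b b  b b e $  match b
  4  $ R S b    b e $    match b
  5  $ R S      e $      expand S → e
  6  $ R e      e $      match e
Stack after step 6: $ R (top = R).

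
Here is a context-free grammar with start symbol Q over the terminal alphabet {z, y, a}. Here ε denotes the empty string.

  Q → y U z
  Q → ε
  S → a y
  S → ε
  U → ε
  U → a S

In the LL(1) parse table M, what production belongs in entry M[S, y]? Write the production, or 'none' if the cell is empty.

FIRST(Q): from Q→y U z we get {y}; from Q→ε we get {ε}. So FIRST(Q) = {ε, y}.
FIRST(S): from S→a y we get {a}; from S→ε we get {ε}. So FIRST(S) = {ε, a}.
FIRST(U): from U→ε we get {ε}; from U→a S we get {a}. So FIRST(U) = {ε, a}.
FOLLOW(Q) includes $ since Q is the start symbol.
FOLLOW(U): in Q→y U z, U is followed by z with FIRST {z}. Thus FOLLOW(U) = {z}.
FOLLOW(S): in U→a S, the suffix after S is empty, so FOLLOW(S) ⊇ FOLLOW(U) = {z}. Thus FOLLOW(S) = {z}.
For S → a y: FIRST(a y) = {a}, so it goes in M[S, t] for t ∈ {a}.
For S → ε: FIRST(ε) = {ε}, so it goes in M[S, t] for t ∈ {}; since ε ∈ FIRST, also for every t ∈ FOLLOW(S) = {z}.
None of these place a production in M[S, y].

none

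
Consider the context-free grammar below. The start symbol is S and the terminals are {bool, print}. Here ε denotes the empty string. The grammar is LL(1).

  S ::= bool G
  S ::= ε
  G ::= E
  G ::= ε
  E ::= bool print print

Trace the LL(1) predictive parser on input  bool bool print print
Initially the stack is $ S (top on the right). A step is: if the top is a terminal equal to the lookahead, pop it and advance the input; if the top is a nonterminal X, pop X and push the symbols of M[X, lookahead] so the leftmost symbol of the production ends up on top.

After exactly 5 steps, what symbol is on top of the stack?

print

     Stack               Input                    Action
  1  $ S                 bool bool print print $  expand S ::= bool G
  2  $ G bool            bool bool print print $  match bool
  3  $ G                 bool print print $       expand G ::= E
  4  $ E                 bool print print $       expand E ::= bool print print
  5  $ print print bool  bool print print $       match bool
Stack after step 5: $ print print (top = print).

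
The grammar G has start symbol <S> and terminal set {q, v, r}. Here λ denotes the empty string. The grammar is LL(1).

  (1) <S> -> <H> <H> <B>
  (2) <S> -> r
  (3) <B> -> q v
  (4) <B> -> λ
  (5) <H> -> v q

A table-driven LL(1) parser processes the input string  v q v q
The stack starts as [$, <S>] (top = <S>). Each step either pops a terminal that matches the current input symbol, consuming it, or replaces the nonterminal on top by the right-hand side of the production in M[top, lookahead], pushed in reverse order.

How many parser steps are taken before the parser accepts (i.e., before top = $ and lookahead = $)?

step 1: stack=$ <S>  input=v q v q $  — expand <S> -> <H> <H> <B>
step 2: stack=$ <B> <H> <H>  input=v q v q $  — expand <H> -> v q
step 3: stack=$ <B> <H> q v  input=v q v q $  — match v
step 4: stack=$ <B> <H> q  input=q v q $  — match q
step 5: stack=$ <B> <H>  input=v q $  — expand <H> -> v q
step 6: stack=$ <B> q v  input=v q $  — match v
step 7: stack=$ <B> q  input=q $  — match q
step 8: stack=$ <B>  input=$  — expand <B> -> λ
Accept reached after 8 steps.

8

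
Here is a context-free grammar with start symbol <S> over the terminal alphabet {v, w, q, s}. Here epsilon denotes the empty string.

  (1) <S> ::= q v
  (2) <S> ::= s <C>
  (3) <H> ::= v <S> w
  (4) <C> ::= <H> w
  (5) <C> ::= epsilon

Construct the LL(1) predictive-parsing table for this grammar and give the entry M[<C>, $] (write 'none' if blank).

FIRST(<S>) = {q, s}
FIRST(<H>) = {v}
FIRST(<C>) = {epsilon, v}  (via <H> w)
FOLLOW(<S>) includes $ since <S> is the start symbol.
FOLLOW(<S>): in <H>::=v <S> w, <S> is followed by w with FIRST {w}. Thus FOLLOW(<S>) = {$, w}.
FOLLOW(<C>): in <S>::=s <C>, the suffix after <C> is empty, so FOLLOW(<C>) ⊇ FOLLOW(<S>) = {$, w}. Thus FOLLOW(<C>) = {$, w}.
For <C> ::= <H> w: FIRST(<H> w) = {v}, so it goes in M[<C>, t] for t ∈ {v}.
For <C> ::= epsilon: FIRST(epsilon) = {epsilon}, so it goes in M[<C>, t] for t ∈ {}; since epsilon ∈ FIRST, also for every t ∈ FOLLOW(<C>) = {$, w}.

<C> ::= epsilon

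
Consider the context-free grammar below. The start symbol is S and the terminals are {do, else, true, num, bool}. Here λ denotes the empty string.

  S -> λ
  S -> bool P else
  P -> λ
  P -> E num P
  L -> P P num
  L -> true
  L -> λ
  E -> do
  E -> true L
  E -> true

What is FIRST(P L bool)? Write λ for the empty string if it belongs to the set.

{bool, do, num, true}

FIRST(S): from S->λ we get {λ}; from S->bool P else we get {bool}. So FIRST(S) = {λ, bool}.
FIRST(E): from E->do we get {do}; from E->true L we get {true}; from E->true we get {true}. So FIRST(E) = {do, true}.
FIRST(P): from P->λ we get {λ}; from P->E num P we get {do, true}. So FIRST(P) = {λ, do, true}.
FIRST(L): from L->P P num we get {do, num, true}; from L->true we get {true}; from L->λ we get {λ}. So FIRST(L) = {λ, do, num, true}.
FIRST(P L bool): take FIRST of each symbol in turn, carrying on past any symbol whose FIRST contains λ; result {bool, do, num, true}.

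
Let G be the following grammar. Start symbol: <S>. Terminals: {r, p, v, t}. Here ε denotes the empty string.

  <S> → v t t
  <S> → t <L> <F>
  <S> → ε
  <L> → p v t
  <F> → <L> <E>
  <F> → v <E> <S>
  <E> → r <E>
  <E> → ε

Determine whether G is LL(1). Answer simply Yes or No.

FIRST(<S>) = {ε, t, v}
FIRST(<L>) = {p}
FIRST(<F>) = {p, v}
FIRST(<E>) = {ε, r}
FOLLOW(<S>) = {$}
FOLLOW(<L>) = {$, p, r, v}
FOLLOW(<F>) = {$}
FOLLOW(<E>) = {$, t, v}
Each cell of M receives at most one production.

Yes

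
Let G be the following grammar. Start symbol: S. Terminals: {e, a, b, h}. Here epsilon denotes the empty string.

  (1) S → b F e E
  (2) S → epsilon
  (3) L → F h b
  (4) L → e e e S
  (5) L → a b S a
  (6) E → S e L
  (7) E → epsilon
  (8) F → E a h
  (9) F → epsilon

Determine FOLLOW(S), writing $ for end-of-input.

FIRST(S) = {epsilon, b}
FIRST(E) = {epsilon, b, e}  (via S e L)
FIRST(F) = {epsilon, a, b, e}  (via E a h)
FIRST(L) = {a, b, e, h}  (via F h b)
FOLLOW(S) includes $ since S is the start symbol.
FOLLOW(F): in S→b F e E, F is followed by e E with FIRST {e}; in L→F h b, F is followed by h b with FIRST {h}. Thus FOLLOW(F) = {e, h}.
FOLLOW(S): in L→e e e S, the suffix after S is empty, so FOLLOW(S) ⊇ FOLLOW(L) = {$, a, e}; in L→a b S a, S is followed by a with FIRST {a}; in E→S e L, S is followed by e L with FIRST {e}. Thus FOLLOW(S) = {$, a, e}.
FOLLOW(E): in S→b F e E, the suffix after E is empty, so FOLLOW(E) ⊇ FOLLOW(S) = {$, a, e}; in F→E a h, E is followed by a h with FIRST {a}. Thus FOLLOW(E) = {$, a, e}.
FOLLOW(L): in E→S e L, the suffix after L is empty, so FOLLOW(L) ⊇ FOLLOW(E) = {$, a, e}. Thus FOLLOW(L) = {$, a, e}.

{$, a, e}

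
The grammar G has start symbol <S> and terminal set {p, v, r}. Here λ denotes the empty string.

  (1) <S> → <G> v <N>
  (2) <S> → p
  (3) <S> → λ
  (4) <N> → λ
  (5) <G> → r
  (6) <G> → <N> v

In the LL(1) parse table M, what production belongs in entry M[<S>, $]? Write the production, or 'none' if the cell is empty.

<S> → λ

FIRST(<N>) = {λ}
FIRST(<G>) = {r, v}  (via <N> v)
FIRST(<S>) = {λ, p, r, v}  (via <G> v <N>)
FOLLOW(<S>) includes $ since <S> is the start symbol.
FOLLOW(<S>): <S> appears on no right-hand side. Thus FOLLOW(<S>) = {$}.
For <S> → <G> v <N>: FIRST(<G> v <N>) = {r, v}, so it goes in M[<S>, t] for t ∈ {r, v}.
For <S> → p: FIRST(p) = {p}, so it goes in M[<S>, t] for t ∈ {p}.
For <S> → λ: FIRST(λ) = {λ}, so it goes in M[<S>, t] for t ∈ {}; since λ ∈ FIRST, also for every t ∈ FOLLOW(<S>) = {$}.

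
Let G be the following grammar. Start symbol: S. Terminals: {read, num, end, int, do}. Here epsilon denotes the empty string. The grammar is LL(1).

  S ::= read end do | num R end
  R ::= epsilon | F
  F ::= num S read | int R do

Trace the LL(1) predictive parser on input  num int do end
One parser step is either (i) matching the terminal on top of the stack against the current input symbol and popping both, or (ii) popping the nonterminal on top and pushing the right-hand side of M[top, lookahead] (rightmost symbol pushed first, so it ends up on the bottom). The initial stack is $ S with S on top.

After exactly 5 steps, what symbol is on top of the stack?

step 1: stack=$ S  input=num int do end $  — expand S ::= num R end
step 2: stack=$ end R num  input=num int do end $  — match num
step 3: stack=$ end R  input=int do end $  — expand R ::= F
step 4: stack=$ end F  input=int do end $  — expand F ::= int R do
step 5: stack=$ end do R int  input=int do end $  — match int
Stack after step 5: $ end do R (top = R).

R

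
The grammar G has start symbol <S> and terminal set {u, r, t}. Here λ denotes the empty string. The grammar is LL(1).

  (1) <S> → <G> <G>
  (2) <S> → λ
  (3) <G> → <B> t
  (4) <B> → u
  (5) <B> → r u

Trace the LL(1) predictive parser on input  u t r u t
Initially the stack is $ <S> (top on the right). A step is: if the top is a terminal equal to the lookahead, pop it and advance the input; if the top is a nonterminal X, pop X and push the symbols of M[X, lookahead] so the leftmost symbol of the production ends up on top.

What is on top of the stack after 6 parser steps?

step 1: stack=$ <S>  input=u t r u t $  — expand <S> → <G> <G>
step 2: stack=$ <G> <G>  input=u t r u t $  — expand <G> → <B> t
step 3: stack=$ <G> t <B>  input=u t r u t $  — expand <B> → u
step 4: stack=$ <G> t u  input=u t r u t $  — match u
step 5: stack=$ <G> t  input=t r u t $  — match t
step 6: stack=$ <G>  input=r u t $  — expand <G> → <B> t
Stack after step 6: $ t <B> (top = <B>).

<B>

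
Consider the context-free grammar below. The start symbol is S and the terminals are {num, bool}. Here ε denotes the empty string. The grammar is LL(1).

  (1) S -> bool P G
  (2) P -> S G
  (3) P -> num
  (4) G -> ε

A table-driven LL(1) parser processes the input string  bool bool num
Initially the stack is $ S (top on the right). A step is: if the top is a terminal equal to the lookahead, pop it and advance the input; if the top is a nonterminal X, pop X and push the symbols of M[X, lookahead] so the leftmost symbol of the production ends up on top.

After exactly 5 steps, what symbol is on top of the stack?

step 1: stack=$ S  input=bool bool num $  — expand S -> bool P G
step 2: stack=$ G P bool  input=bool bool num $  — match bool
step 3: stack=$ G P  input=bool num $  — expand P -> S G
step 4: stack=$ G G S  input=bool num $  — expand S -> bool P G
step 5: stack=$ G G G P bool  input=bool num $  — match bool
Stack after step 5: $ G G G P (top = P).

P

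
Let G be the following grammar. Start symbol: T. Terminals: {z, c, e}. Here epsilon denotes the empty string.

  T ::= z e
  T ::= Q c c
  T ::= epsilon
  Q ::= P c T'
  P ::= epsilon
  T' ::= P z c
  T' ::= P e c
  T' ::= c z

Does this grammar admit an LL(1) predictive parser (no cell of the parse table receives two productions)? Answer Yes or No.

Yes

FIRST(T) = {epsilon, c, z}
FIRST(Q) = {c}
FIRST(P) = {epsilon}
FIRST(T') = {c, e, z}
FOLLOW(T) = {$}
FOLLOW(Q) = {c}
FOLLOW(P) = {c, e, z}
FOLLOW(T') = {c}
Each cell of M receives at most one production.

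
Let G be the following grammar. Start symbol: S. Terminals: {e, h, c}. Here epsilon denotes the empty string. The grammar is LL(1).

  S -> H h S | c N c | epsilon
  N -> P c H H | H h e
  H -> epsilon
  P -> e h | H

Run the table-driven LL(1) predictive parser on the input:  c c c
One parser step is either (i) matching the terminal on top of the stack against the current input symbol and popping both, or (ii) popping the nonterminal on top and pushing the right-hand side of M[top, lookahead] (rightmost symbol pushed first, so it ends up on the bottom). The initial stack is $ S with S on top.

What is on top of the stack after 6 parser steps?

step 1: stack=$ S  input=c c c $  — expand S -> c N c
step 2: stack=$ c N c  input=c c c $  — match c
step 3: stack=$ c N  input=c c $  — expand N -> P c H H
step 4: stack=$ c H H c P  input=c c $  — expand P -> H
step 5: stack=$ c H H c H  input=c c $  — expand H -> epsilon
step 6: stack=$ c H H c  input=c c $  — match c
Stack after step 6: $ c H H (top = H).

H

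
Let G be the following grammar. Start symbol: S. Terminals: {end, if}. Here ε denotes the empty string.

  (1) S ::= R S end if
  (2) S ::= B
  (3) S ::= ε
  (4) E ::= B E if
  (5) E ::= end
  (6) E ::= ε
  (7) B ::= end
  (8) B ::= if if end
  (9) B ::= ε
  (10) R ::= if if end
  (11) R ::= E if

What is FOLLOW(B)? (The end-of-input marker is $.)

FIRST(B): from B::=end we get {end}; from B::=if if end we get {if}; from B::=ε we get {ε}. So FIRST(B) = {ε, end, if}.
FIRST(E): from E::=B E if we get {end, if}; from E::=end we get {end}; from E::=ε we get {ε}. So FIRST(E) = {ε, end, if}.
FIRST(R): from R::=if if end we get {if}; from R::=E if we get {end, if}. So FIRST(R) = {end, if}.
FIRST(S): from S::=R S end if we get {end, if}; from S::=B we get {ε, end, if}; from S::=ε we get {ε}. So FIRST(S) = {ε, end, if}.
FOLLOW(S) includes $ since S is the start symbol.
FOLLOW(S): in S::=R S end if, S is followed by end if with FIRST {end}. Thus FOLLOW(S) = {$, end}.
FOLLOW(E): in E::=B E if, E is followed by if with FIRST {if}; in R::=E if, E is followed by if with FIRST {if}. Thus FOLLOW(E) = {if}.
FOLLOW(B): in S::=B, the suffix after B is empty, so FOLLOW(B) ⊇ FOLLOW(S) = {$, end}; in E::=B E if, B is followed by E if with FIRST {end, if}. Thus FOLLOW(B) = {$, end, if}.
FOLLOW(R): in S::=R S end if, R is followed by S end if with FIRST {end, if}. Thus FOLLOW(R) = {end, if}.

{$, end, if}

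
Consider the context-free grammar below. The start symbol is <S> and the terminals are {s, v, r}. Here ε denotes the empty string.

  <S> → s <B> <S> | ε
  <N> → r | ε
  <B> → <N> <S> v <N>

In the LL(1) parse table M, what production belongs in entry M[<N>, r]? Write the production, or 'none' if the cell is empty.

<N> → r

FIRST(<S>) = {ε, s}
FIRST(<N>) = {ε, r}
FIRST(<B>) = {r, s, v}  (via <N> <S> v <N>)
FOLLOW(<S>) includes $ since <S> is the start symbol.
FOLLOW(<B>): in <S>→s <B> <S>, <B> is followed by <S> with FIRST {ε, s}; in <S>→s <B> <S>, the suffix after <B> is nullable, so FOLLOW(<B>) ⊇ FOLLOW(<S>) = {$, v}. Thus FOLLOW(<B>) = {$, s, v}.
FOLLOW(<N>): in <B>→<N> <S> v <N> (occurrence 1), <N> is followed by <S> v <N> with FIRST {s, v}; in <B>→<N> <S> v <N> (occurrence 2), the suffix after <N> is empty, so FOLLOW(<N>) ⊇ FOLLOW(<B>) = {$, s, v}. Thus FOLLOW(<N>) = {$, s, v}.
For <N> → r: FIRST(r) = {r}, so it goes in M[<N>, t] for t ∈ {r}.
For <N> → ε: FIRST(ε) = {ε}, so it goes in M[<N>, t] for t ∈ {}; since ε ∈ FIRST, also for every t ∈ FOLLOW(<N>) = {$, s, v}.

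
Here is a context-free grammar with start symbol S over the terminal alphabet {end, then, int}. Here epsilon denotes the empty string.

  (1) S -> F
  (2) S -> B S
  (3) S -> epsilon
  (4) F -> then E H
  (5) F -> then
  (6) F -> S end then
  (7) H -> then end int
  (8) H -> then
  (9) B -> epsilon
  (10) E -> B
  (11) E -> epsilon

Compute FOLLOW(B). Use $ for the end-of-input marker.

FIRST(H): from H->then end int we get {then}; from H->then we get {then}. So FIRST(H) = {then}.
FIRST(B): from B->epsilon we get {epsilon}. So FIRST(B) = {epsilon}.
FIRST(E): from E->B we get {epsilon}; from E->epsilon we get {epsilon}. So FIRST(E) = {epsilon}.
FIRST(S): from S->F we get {end, then}; from S->B S we get {epsilon, end, then}; from S->epsilon we get {epsilon}. So FIRST(S) = {epsilon, end, then}.
FIRST(F): from F->then E H we get {then}; from F->then we get {then}; from F->S end then we get {end, then}. So FIRST(F) = {end, then}.
FOLLOW(S) includes $ since S is the start symbol.
FOLLOW(S): in S->B S, the suffix after S is empty (adds nothing new); in F->S end then, S is followed by end then with FIRST {end}. Thus FOLLOW(S) = {$, end}.
FOLLOW(F): in S->F, the suffix after F is empty, so FOLLOW(F) ⊇ FOLLOW(S) = {$, end}. Thus FOLLOW(F) = {$, end}.
FOLLOW(H): in F->then E H, the suffix after H is empty, so FOLLOW(H) ⊇ FOLLOW(F) = {$, end}. Thus FOLLOW(H) = {$, end}.
FOLLOW(E): in F->then E H, E is followed by H with FIRST {then}. Thus FOLLOW(E) = {then}.
FOLLOW(B): in S->B S, B is followed by S with FIRST {epsilon, end, then}; in S->B S, the suffix after B is nullable, so FOLLOW(B) ⊇ FOLLOW(S) = {$, end}; in E->B, the suffix after B is empty, so FOLLOW(B) ⊇ FOLLOW(E) = {then}. Thus FOLLOW(B) = {$, end, then}.

{$, end, then}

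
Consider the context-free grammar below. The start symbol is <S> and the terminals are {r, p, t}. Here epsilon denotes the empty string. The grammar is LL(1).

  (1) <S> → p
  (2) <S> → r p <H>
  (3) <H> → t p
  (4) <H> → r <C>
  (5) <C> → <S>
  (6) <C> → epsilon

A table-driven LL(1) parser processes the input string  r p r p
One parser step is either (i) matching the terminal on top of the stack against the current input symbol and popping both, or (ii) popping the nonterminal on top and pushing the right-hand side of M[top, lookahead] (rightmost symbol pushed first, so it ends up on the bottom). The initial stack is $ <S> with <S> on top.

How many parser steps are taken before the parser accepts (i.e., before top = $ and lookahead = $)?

step 1: stack=$ <S>  input=r p r p $  — expand <S> → r p <H>
step 2: stack=$ <H> p r  input=r p r p $  — match r
step 3: stack=$ <H> p  input=p r p $  — match p
step 4: stack=$ <H>  input=r p $  — expand <H> → r <C>
step 5: stack=$ <C> r  input=r p $  — match r
step 6: stack=$ <C>  input=p $  — expand <C> → <S>
step 7: stack=$ <S>  input=p $  — expand <S> → p
step 8: stack=$ p  input=p $  — match p
Accept reached after 8 steps.

8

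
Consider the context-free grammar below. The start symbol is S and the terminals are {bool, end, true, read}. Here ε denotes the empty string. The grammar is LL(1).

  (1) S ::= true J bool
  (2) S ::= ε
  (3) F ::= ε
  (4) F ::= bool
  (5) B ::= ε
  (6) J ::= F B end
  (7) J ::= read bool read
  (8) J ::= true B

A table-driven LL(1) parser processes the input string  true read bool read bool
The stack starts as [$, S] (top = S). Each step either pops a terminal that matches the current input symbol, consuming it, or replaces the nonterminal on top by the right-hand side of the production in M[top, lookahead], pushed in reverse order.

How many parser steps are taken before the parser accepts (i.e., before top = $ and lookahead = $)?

step 1: stack=$ S  input=true read bool read bool $  — expand S ::= true J bool
step 2: stack=$ bool J true  input=true read bool read bool $  — match true
step 3: stack=$ bool J  input=read bool read bool $  — expand J ::= read bool read
step 4: stack=$ bool read bool read  input=read bool read bool $  — match read
step 5: stack=$ bool read bool  input=bool read bool $  — match bool
step 6: stack=$ bool read  input=read bool $  — match read
step 7: stack=$ bool  input=bool $  — match bool
Accept reached after 7 steps.

7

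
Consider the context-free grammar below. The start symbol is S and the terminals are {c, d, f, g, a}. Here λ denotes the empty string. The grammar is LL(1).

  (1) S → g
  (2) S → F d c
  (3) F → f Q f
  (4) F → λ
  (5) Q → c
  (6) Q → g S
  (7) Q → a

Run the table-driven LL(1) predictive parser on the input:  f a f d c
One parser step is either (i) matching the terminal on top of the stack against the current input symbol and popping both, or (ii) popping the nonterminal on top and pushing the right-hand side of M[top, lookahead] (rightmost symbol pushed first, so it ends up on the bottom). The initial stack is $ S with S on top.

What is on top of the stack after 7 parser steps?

     Stack        Input        Action
  1  $ S          f a f d c $  expand S → F d c
  2  $ c d F      f a f d c $  expand F → f Q f
  3  $ c d f Q f  f a f d c $  match f
  4  $ c d f Q    a f d c $    expand Q → a
  5  $ c d f a    a f d c $    match a
  6  $ c d f      f d c $      match f
  7  $ c d        d c $        match d
Stack after step 7: $ c (top = c).

c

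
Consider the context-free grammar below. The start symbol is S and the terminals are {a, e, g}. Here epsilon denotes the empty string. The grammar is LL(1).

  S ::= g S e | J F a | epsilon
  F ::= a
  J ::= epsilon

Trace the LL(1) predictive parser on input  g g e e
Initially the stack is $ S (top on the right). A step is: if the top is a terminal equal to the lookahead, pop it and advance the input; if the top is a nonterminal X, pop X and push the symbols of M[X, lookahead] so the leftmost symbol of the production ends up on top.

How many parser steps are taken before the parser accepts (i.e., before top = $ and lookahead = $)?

step 1: stack=$ S  input=g g e e $  — expand S ::= g S e
step 2: stack=$ e S g  input=g g e e $  — match g
step 3: stack=$ e S  input=g e e $  — expand S ::= g S e
step 4: stack=$ e e S g  input=g e e $  — match g
step 5: stack=$ e e S  input=e e $  — expand S ::= epsilon
step 6: stack=$ e e  input=e e $  — match e
step 7: stack=$ e  input=e $  — match e
Accept reached after 7 steps.

7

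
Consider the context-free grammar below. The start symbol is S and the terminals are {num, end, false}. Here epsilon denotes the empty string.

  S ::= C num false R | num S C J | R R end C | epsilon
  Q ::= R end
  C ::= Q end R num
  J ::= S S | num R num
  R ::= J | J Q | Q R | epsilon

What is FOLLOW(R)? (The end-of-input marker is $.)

FIRST(S): from S::=C num false R we get {end, num}; from S::=num S C J we get {num}; from S::=R R end C we get {end, num}; from S::=epsilon we get {epsilon}. So FIRST(S) = {epsilon, end, num}.
FIRST(J): from J::=S S we get {epsilon, end, num}; from J::=num R num we get {num}. So FIRST(J) = {epsilon, end, num}.
FIRST(Q): from Q::=R end we get {end, num}. So FIRST(Q) = {end, num}.
FIRST(C): from C::=Q end R num we get {end, num}. So FIRST(C) = {end, num}.
FIRST(R): from R::=J we get {epsilon, end, num}; from R::=J Q we get {end, num}; from R::=Q R we get {end, num}; from R::=epsilon we get {epsilon}. So FIRST(R) = {epsilon, end, num}.
FOLLOW(S) includes $ since S is the start symbol.
FOLLOW(S): in S::=num S C J, S is followed by C J with FIRST {end, num}; in J::=S S (occurrence 1), S is followed by S with FIRST {epsilon, end, num}; in J::=S S (occurrence 1), the suffix after S is nullable, so FOLLOW(S) ⊇ FOLLOW(J) = {$, end, num}; in J::=S S (occurrence 2), the suffix after S is empty, so FOLLOW(S) ⊇ FOLLOW(J) = {$, end, num}. Thus FOLLOW(S) = {$, end, num}.
FOLLOW(C): in S::=C num false R, C is followed by num false R with FIRST {num}; in S::=num S C J, C is followed by J with FIRST {epsilon, end, num}; in S::=num S C J, the suffix after C is nullable, so FOLLOW(C) ⊇ FOLLOW(S) = {$, end, num}; in S::=R R end C, the suffix after C is empty, so FOLLOW(C) ⊇ FOLLOW(S) = {$, end, num}. Thus FOLLOW(C) = {$, end, num}.
FOLLOW(R): in S::=C num false R, the suffix after R is empty, so FOLLOW(R) ⊇ FOLLOW(S) = {$, end, num}; in S::=R R end C (occurrence 1), R is followed by R end C with FIRST {end, num}; in S::=R R end C (occurrence 2), R is followed by end C with FIRST {end}; in Q::=R end, R is followed by end with FIRST {end}; in C::=Q end R num, R is followed by num with FIRST {num}; in J::=num R num, R is followed by num with FIRST {num}; in R::=Q R, the suffix after R is empty (adds nothing new). Thus FOLLOW(R) = {$, end, num}.
FOLLOW(Q): in C::=Q end R num, Q is followed by end R num with FIRST {end}; in R::=J Q, the suffix after Q is empty, so FOLLOW(Q) ⊇ FOLLOW(R) = {$, end, num}; in R::=Q R, Q is followed by R with FIRST {epsilon, end, num}; in R::=Q R, the suffix after Q is nullable, so FOLLOW(Q) ⊇ FOLLOW(R) = {$, end, num}. Thus FOLLOW(Q) = {$, end, num}.
FOLLOW(J): in S::=num S C J, the suffix after J is empty, so FOLLOW(J) ⊇ FOLLOW(S) = {$, end, num}; in R::=J, the suffix after J is empty, so FOLLOW(J) ⊇ FOLLOW(R) = {$, end, num}; in R::=J Q, J is followed by Q with FIRST {end, num}. Thus FOLLOW(J) = {$, end, num}.

{$, end, num}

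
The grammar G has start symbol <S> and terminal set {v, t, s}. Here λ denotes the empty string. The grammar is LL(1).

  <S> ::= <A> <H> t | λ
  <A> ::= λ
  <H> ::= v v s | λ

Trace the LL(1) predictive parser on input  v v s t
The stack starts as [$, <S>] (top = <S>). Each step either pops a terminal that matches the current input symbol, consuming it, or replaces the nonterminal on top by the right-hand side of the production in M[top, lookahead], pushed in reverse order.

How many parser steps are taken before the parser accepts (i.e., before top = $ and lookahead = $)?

7

step 1: stack=$ <S>  input=v v s t $  — expand <S> ::= <A> <H> t
step 2: stack=$ t <H> <A>  input=v v s t $  — expand <A> ::= λ
step 3: stack=$ t <H>  input=v v s t $  — expand <H> ::= v v s
step 4: stack=$ t s v v  input=v v s t $  — match v
step 5: stack=$ t s v  input=v s t $  — match v
step 6: stack=$ t s  input=s t $  — match s
step 7: stack=$ t  input=t $  — match t
Accept reached after 7 steps.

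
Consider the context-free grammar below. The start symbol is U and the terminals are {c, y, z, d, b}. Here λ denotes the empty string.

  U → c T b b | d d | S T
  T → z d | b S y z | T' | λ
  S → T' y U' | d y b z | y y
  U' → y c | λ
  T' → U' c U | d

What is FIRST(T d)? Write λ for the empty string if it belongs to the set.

FIRST(U'): from U'→y c we get {y}; from U'→λ we get {λ}. So FIRST(U') = {λ, y}.
FIRST(T'): from T'→U' c U we get {c, y}; from T'→d we get {d}. So FIRST(T') = {c, d, y}.
FIRST(T): from T→z d we get {z}; from T→b S y z we get {b}; from T→T' we get {c, d, y}; from T→λ we get {λ}. So FIRST(T) = {λ, b, c, d, y, z}.
FIRST(S): from S→T' y U' we get {c, d, y}; from S→d y b z we get {d}; from S→y y we get {y}. So FIRST(S) = {c, d, y}.
FIRST(U): from U→c T b b we get {c}; from U→d d we get {d}; from U→S T we get {c, d, y}. So FIRST(U) = {c, d, y}.
FIRST(T d): take FIRST of each symbol in turn, carrying on past any symbol whose FIRST contains λ; result {b, c, d, y, z}.

{b, c, d, y, z}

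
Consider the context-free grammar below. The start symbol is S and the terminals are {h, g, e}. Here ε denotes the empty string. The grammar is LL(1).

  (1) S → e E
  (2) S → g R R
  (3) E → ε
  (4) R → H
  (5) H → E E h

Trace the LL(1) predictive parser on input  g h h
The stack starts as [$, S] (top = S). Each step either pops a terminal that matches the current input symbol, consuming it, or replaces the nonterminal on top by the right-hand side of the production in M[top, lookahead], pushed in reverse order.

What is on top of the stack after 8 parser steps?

H

step 1: stack=$ S  input=g h h $  — expand S → g R R
step 2: stack=$ R R g  input=g h h $  — match g
step 3: stack=$ R R  input=h h $  — expand R → H
step 4: stack=$ R H  input=h h $  — expand H → E E h
step 5: stack=$ R h E E  input=h h $  — expand E → ε
step 6: stack=$ R h E  input=h h $  — expand E → ε
step 7: stack=$ R h  input=h h $  — match h
step 8: stack=$ R  input=h $  — expand R → H
Stack after step 8: $ H (top = H).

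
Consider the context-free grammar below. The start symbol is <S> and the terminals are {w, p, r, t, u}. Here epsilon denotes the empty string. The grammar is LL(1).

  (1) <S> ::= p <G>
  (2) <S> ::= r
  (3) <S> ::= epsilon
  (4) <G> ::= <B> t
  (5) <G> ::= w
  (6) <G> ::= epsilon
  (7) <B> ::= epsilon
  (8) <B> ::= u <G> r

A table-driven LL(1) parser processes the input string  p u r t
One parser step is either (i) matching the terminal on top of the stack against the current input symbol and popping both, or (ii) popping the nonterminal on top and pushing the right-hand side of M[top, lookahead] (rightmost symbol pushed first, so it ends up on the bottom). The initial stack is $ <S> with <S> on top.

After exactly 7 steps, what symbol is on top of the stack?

t

step 1: stack=$ <S>  input=p u r t $  — expand <S> ::= p <G>
step 2: stack=$ <G> p  input=p u r t $  — match p
step 3: stack=$ <G>  input=u r t $  — expand <G> ::= <B> t
step 4: stack=$ t <B>  input=u r t $  — expand <B> ::= u <G> r
step 5: stack=$ t r <G> u  input=u r t $  — match u
step 6: stack=$ t r <G>  input=r t $  — expand <G> ::= epsilon
step 7: stack=$ t r  input=r t $  — match r
Stack after step 7: $ t (top = t).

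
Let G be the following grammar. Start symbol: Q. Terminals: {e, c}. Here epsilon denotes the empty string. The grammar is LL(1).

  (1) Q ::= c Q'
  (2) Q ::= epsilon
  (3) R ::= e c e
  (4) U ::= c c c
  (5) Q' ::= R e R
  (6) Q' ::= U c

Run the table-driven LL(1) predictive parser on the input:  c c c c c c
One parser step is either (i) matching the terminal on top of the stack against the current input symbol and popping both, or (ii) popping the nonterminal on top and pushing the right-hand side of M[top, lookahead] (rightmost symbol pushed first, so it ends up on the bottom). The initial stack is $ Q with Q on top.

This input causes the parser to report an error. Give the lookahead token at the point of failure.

c

step 1: stack=$ Q  input=c c c c c c $  — expand Q ::= c Q'
step 2: stack=$ Q' c  input=c c c c c c $  — match c
step 3: stack=$ Q'  input=c c c c c $  — expand Q' ::= U c
step 4: stack=$ c U  input=c c c c c $  — expand U ::= c c c
step 5: stack=$ c c c c  input=c c c c c $  — match c
step 6: stack=$ c c c  input=c c c c $  — match c
step 7: stack=$ c c  input=c c c $  — match c
step 8: stack=$ c  input=c c $  — match c
step 9: stack=$  input=c $  — error: stack empty but input remains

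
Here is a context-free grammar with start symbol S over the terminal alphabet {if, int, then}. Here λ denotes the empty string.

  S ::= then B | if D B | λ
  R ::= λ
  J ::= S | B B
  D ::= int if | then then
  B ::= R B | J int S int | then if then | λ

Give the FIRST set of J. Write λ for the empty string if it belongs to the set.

{λ, if, int, then}

FIRST(S): from S::=then B we get {then}; from S::=if D B we get {if}; from S::=λ we get {λ}. So FIRST(S) = {λ, if, then}.
FIRST(R): from R::=λ we get {λ}. So FIRST(R) = {λ}.
FIRST(D): from D::=int if we get {int}; from D::=then then we get {then}. So FIRST(D) = {int, then}.
FIRST(J): from J::=S we get {λ, if, then}; from J::=B B we get {λ, if, int, then}. So FIRST(J) = {λ, if, int, then}.
FIRST(B): from B::=R B we get {λ, if, int, then}; from B::=J int S int we get {if, int, then}; from B::=then if then we get {then}; from B::=λ we get {λ}. So FIRST(B) = {λ, if, int, then}.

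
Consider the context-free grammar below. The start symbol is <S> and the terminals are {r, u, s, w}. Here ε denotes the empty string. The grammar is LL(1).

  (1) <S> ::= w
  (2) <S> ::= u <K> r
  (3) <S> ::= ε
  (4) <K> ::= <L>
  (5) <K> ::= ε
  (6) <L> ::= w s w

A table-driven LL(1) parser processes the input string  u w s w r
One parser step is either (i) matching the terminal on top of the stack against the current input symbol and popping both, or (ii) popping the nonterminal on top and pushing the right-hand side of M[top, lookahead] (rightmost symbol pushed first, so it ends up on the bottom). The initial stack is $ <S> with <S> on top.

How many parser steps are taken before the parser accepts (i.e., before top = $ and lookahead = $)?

8

     Stack      Input        Action
  1  $ <S>      u w s w r $  expand <S> ::= u <K> r
  2  $ r <K> u  u w s w r $  match u
  3  $ r <K>    w s w r $    expand <K> ::= <L>
  4  $ r <L>    w s w r $    expand <L> ::= w s w
  5  $ r w s w  w s w r $    match w
  6  $ r w s    s w r $      match s
  7  $ r w      w r $        match w
  8  $ r        r $          match r
Accept reached after 8 steps.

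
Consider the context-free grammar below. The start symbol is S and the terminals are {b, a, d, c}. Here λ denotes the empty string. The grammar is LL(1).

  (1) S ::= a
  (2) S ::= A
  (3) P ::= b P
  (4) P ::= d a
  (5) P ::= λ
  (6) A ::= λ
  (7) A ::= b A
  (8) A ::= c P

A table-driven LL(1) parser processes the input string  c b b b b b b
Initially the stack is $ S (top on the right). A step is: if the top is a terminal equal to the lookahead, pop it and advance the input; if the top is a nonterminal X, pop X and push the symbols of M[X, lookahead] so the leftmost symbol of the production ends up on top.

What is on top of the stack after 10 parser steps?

step 1: stack=$ S  input=c b b b b b b $  — expand S ::= A
step 2: stack=$ A  input=c b b b b b b $  — expand A ::= c P
step 3: stack=$ P c  input=c b b b b b b $  — match c
step 4: stack=$ P  input=b b b b b b $  — expand P ::= b P
step 5: stack=$ P b  input=b b b b b b $  — match b
step 6: stack=$ P  input=b b b b b $  — expand P ::= b P
step 7: stack=$ P b  input=b b b b b $  — match b
step 8: stack=$ P  input=b b b b $  — expand P ::= b P
step 9: stack=$ P b  input=b b b b $  — match b
step 10: stack=$ P  input=b b b $  — expand P ::= b P
Stack after step 10: $ P b (top = b).

b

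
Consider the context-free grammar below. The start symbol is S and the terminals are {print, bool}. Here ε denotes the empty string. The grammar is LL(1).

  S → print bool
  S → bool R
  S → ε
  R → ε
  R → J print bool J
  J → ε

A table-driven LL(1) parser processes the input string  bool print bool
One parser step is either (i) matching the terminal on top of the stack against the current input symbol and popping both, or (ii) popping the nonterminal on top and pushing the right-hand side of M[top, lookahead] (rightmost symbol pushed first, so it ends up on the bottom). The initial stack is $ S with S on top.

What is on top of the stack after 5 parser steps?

     Stack             Input              Action
  1  $ S               bool print bool $  expand S → bool R
  2  $ R bool          bool print bool $  match bool
  3  $ R               print bool $       expand R → J print bool J
  4  $ J bool print J  print bool $       expand J → ε
  5  $ J bool print    print bool $       match print
Stack after step 5: $ J bool (top = bool).

bool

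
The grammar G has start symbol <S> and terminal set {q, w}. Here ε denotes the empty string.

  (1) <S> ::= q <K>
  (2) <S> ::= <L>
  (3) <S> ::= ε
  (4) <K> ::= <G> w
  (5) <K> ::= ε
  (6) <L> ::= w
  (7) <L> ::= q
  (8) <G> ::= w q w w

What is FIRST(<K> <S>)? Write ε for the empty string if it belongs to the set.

FIRST(<L>) = {q, w}
FIRST(<G>) = {w}
FIRST(<S>) = {ε, q, w}  (via <L>)
FIRST(<K>) = {ε, w}  (via <G> w)
FIRST(<K> <S>): take FIRST of each symbol in turn, carrying on past any symbol whose FIRST contains ε; result {ε, q, w}.

{ε, q, w}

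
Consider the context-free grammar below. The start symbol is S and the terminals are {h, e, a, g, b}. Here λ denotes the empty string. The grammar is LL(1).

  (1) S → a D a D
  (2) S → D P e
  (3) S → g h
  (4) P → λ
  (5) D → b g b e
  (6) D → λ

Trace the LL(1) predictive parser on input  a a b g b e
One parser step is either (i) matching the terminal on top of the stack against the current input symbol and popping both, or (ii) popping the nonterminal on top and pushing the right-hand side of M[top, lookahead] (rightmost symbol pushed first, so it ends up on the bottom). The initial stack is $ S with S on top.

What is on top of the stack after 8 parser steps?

     Stack      Input          Action
  1  $ S        a a b g b e $  expand S → a D a D
  2  $ D a D a  a a b g b e $  match a
  3  $ D a D    a b g b e $    expand D → λ
  4  $ D a      a b g b e $    match a
  5  $ D        b g b e $      expand D → b g b e
  6  $ e b g b  b g b e $      match b
  7  $ e b g    g b e $        match g
  8  $ e b      b e $          match b
Stack after step 8: $ e (top = e).

e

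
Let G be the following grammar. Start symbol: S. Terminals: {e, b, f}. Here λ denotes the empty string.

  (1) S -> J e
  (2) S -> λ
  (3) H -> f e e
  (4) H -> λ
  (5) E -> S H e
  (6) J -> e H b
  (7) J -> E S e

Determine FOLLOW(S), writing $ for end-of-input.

{$, e, f}

FIRST(H): from H->f e e we get {f}; from H->λ we get {λ}. So FIRST(H) = {λ, f}.
FIRST(S): from S->J e we get {e, f}; from S->λ we get {λ}. So FIRST(S) = {λ, e, f}.
FIRST(E): from E->S H e we get {e, f}. So FIRST(E) = {e, f}.
FIRST(J): from J->e H b we get {e}; from J->E S e we get {e, f}. So FIRST(J) = {e, f}.
FOLLOW(S) includes $ since S is the start symbol.
FOLLOW(S): in E->S H e, S is followed by H e with FIRST {e, f}; in J->E S e, S is followed by e with FIRST {e}. Thus FOLLOW(S) = {$, e, f}.
FOLLOW(H): in E->S H e, H is followed by e with FIRST {e}; in J->e H b, H is followed by b with FIRST {b}. Thus FOLLOW(H) = {b, e}.
FOLLOW(E): in J->E S e, E is followed by S e with FIRST {e, f}. Thus FOLLOW(E) = {e, f}.
FOLLOW(J): in S->J e, J is followed by e with FIRST {e}. Thus FOLLOW(J) = {e}.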